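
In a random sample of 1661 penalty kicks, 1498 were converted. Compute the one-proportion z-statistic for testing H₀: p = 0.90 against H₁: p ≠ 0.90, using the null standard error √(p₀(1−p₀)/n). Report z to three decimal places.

z = 0.254

p̂ = 1498/1661 = 0.90187.
SE₀ = √(0.90·0.10/1661) = 0.007361.
z = (0.90187 − 0.90)/0.007361 = 0.00187/0.007361 = 0.254.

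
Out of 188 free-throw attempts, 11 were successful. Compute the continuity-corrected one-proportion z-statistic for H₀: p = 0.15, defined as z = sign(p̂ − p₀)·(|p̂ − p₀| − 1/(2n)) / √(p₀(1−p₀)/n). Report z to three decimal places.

z = -3.411

With x = 11 successes in n = 188, p̂ = 0.05851. p̂ − p₀ = -0.091489.
1/(2n) = 0.002660.
Corrected numerator: |-0.091489| − 0.002660 = 0.088829.
Under H₀, SE = √(p₀(1−p₀)/n) = √(0.15·0.85/188) = √0.000678191 = 0.026042.
z = −0.088829/0.026042 = -3.411.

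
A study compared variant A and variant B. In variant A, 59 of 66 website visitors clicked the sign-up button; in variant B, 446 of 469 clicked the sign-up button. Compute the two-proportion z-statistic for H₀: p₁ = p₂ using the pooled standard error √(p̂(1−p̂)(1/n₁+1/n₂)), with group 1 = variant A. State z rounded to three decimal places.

p̂₁ = 59/66 = 0.89394, p̂₂ = 446/469 = 0.95096.
Pooling: p̂ = 505/535 = 0.94393.
Pooled SE = √[0.0529304·0.01728371] ≈ 0.030246.
z = (p̂₁ − p̂₂)/SE = (0.89394 − 0.95096)/0.030246 = -0.05702/0.030246 = -1.885.

z = -1.885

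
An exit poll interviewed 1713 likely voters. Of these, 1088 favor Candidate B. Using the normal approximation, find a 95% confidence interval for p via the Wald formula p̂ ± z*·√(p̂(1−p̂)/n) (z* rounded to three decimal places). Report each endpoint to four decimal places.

(0.6123, 0.6579)

The sample proportion is 1088/1713 = 0.63514.
Standard error of p̂: √(0.231736/1713) = √0.000135281 = 0.011631.
For 95% confidence, z* = 1.960.
Margin of error: 1.960 × 0.011631 = 0.02280.
So the interval runs from 0.6123 to 0.6579.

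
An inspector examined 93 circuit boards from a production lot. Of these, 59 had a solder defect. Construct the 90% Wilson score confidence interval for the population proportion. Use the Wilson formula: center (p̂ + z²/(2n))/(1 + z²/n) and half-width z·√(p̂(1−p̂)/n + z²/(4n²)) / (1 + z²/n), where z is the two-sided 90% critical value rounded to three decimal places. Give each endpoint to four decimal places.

(0.5495, 0.7117)

p̂ = 59/93 = 0.63441; z = 1.645, so z² = 2.706025.
1 + z²/n = 1.029097.
Adjusted center: (0.63441 + z²/(2n))/1.029097 = 0.63061.
Radicand: p̂(1−p̂)/n + z²/(4n²) = 0.002493918 + 0.000078218 = 0.002572136.
Half-width = 1.645·√0.002572136/1.029097 = 0.08107.
Interval: 0.63061 ± 0.08107 → (0.5495, 0.7117).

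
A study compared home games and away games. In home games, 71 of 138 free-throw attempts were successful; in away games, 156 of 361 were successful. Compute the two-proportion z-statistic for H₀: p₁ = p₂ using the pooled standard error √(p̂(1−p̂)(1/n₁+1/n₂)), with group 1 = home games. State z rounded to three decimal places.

p̂₁ = 71/138 = 0.51449, p̂₂ = 156/361 = 0.43213.
Pooling: p̂ = 227/499 = 0.45491.
Pooled SE = √[0.2479669·0.01001646] ≈ 0.049837.
z = 0.08236/0.049837 = 1.653.

z = 1.653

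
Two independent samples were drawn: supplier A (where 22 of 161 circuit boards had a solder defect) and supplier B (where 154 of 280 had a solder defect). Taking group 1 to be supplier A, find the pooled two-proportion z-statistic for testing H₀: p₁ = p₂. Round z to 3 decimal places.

z = -8.534

Sample proportions: p̂₁ = 22/161 = 0.13665 and p̂₂ = 154/280 = 0.55000.
Pooled p̂ = (22+154)/(161+280) = 176/441 = 0.39909.
SE = √[p̂(1−p̂)(1/n₁+1/n₂)] = √[0.39909·0.60091·(1/161+1/280)] ≈ 0.048436.
z = (p̂₁ − p̂₂)/SE = (0.13665 − 0.55000)/0.048436 = -0.41335/0.048436 = -8.534.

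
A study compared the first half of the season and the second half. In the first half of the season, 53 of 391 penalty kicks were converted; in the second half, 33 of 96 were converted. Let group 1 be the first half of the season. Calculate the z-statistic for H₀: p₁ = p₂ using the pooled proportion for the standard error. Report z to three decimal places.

p̂₁ = 53/391 = 0.13555, p̂₂ = 33/96 = 0.34375.
Pooled p̂ = (53+33)/(391+96) = 86/487 = 0.17659.
Pooled SE = √[0.1454069·0.01297421] ≈ 0.043434.
z = -0.20820/0.043434 = -4.793.

z = -4.793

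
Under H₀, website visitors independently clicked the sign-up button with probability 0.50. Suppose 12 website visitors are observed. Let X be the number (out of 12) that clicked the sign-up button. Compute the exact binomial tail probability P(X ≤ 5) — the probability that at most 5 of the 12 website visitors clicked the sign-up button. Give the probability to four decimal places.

P = 0.3872

X is binomial with n = 12 and p = 0.50.
P(X ≤ 5) = Σ_{j=0}^{5} C(12,j)·0.50^j·0.50^{12−j}.
= 0.000244 + 0.002930 + 0.016113 + 0.053711 + 0.120850 + 0.193359 = 0.3872.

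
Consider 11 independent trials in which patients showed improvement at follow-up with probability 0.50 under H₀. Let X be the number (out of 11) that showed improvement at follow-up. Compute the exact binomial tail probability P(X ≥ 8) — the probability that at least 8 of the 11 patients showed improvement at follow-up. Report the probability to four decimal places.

X ~ Binomial(n=11, p=0.50).
P(X ≥ 8) = C(11,8)·0.50^8·0.50^3 + C(11,9)·0.50^9·0.50^2 + C(11,10)·0.50^10·0.50^1 + C(11,11)·0.50^11·0.50^0.
= 0.080566 + 0.026855 + 0.005371 + 0.000488 = 0.1133.

P = 0.1133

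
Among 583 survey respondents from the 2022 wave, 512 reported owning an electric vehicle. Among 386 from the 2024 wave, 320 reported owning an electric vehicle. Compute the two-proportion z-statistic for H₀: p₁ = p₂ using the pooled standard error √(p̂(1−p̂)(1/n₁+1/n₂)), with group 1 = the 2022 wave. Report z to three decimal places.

z = 2.152

Sample proportions: p̂₁ = 512/583 = 0.87822 and p̂₂ = 320/386 = 0.82902.
Pooling: p̂ = 832/969 = 0.85862.
SE = √[p̂(1−p̂)(1/n₁+1/n₂)] = √[0.85862·0.14138·(1/583+1/386)] ≈ 0.022863.
z = (p̂₁ − p̂₂)/SE = (0.87822 − 0.82902)/0.022863 = 0.04920/0.022863 = 2.152.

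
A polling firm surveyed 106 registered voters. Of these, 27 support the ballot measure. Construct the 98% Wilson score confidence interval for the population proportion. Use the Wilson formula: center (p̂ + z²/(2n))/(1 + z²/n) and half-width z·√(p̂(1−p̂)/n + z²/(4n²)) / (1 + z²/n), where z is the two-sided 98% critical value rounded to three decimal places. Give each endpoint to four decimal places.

(0.1699, 0.3634)

Here p̂ = 27/106 = 0.25472 and z = 2.326 (z² = 5.410276).
Denominator 1 + z²/n = 1 + 5.410276/106 = 1.051040.
Adjusted center: (0.25472 + z²/(2n))/1.051040 = 0.26663.
Radicand: p̂(1−p̂)/n + z²/(4n²) = 0.001790908 + 0.000120378 = 0.001911286.
Half-width = z·√(radicand)/denom = 2.326·0.043718/1.051040 = 0.09675.
CI: 0.26663 ± 0.09675 = (0.1699, 0.3634).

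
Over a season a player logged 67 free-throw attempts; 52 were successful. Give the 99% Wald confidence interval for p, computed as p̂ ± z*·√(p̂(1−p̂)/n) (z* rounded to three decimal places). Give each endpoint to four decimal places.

p̂ = 52/67 = 0.77612.
SE(p̂) = √(0.77612·0.22388/67) = 0.050925.
For 99% confidence, z* = 2.576.
Margin of error: 2.576 × 0.050925 = 0.13118.
So the interval runs from 0.6449 to 0.9073.

(0.6449, 0.9073)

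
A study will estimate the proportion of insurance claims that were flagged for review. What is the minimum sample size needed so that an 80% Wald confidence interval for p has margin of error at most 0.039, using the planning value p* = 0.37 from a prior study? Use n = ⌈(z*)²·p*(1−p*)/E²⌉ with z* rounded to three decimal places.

z* = 1.282 at the 80% level.
p*(1−p*) = 0.37·0.63 = 0.2331.
(z*)²·p*(1−p*)/E² = 1.643524·0.2331/0.001521 = 251.877.
Rounding up, n = 252.

n = 252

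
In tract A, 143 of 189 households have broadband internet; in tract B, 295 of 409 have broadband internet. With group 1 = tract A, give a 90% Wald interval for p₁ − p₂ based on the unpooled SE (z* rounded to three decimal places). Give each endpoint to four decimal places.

p̂₁ = 0.75661, p̂₂ = 0.72127, so the observed difference is 0.03534.
Unpooled SE = √(p̂₁(1−p̂₁)/n₁ + p̂₂(1−p̂₂)/n₂) = √(0.000974335 + 0.000491538) = 0.038287.
For 90% confidence, z* = 1.645. Margin of error = 0.06298.
So the interval runs from -0.0276 to 0.0983.

(-0.0276, 0.0983)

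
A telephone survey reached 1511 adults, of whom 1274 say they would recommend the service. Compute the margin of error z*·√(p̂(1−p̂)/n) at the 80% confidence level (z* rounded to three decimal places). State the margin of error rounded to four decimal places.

ME = 0.0120

The sample proportion is 1274/1511 = 0.84315.
SE = √(p̂(1−p̂)/n) = √(0.132248/1511) = 0.009355.
z* = 1.282 at the 80% level.
So ME = 0.0120.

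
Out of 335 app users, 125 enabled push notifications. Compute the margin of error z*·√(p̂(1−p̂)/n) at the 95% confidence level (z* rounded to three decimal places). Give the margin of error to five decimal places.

With x = 125 successes in n = 335, p̂ = 0.37313.
Standard error of p̂: √(0.233905/335) = √0.000698224 = 0.026424.
z* = 1.960 at the 95% level.
Margin of error = z*·SE = 1.960 × 0.026424 = 0.05179.

ME = 0.05179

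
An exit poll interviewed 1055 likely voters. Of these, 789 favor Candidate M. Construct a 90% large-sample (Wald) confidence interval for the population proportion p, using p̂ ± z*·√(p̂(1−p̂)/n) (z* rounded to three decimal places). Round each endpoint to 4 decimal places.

(0.7259, 0.7699)

Sample proportion p̂ = 789/1055 = 0.74787.
Standard error of p̂: √(0.188562/1055) = √0.000178732 = 0.013369.
The 90% critical value is z* = 1.645.
Margin = 1.645·0.013369 = 0.02199.
So the interval runs from 0.7259 to 0.7699.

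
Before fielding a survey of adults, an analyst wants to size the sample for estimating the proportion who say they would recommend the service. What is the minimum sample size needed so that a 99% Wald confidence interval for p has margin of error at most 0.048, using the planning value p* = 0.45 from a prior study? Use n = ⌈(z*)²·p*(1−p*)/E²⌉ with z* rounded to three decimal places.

n = 713

For 99% confidence, z* = 2.576.
p*(1−p*) = 0.2475.
Required n before rounding: 6.635776 × 0.2475 / 0.048² = 712.828.
Rounding up, n = 713.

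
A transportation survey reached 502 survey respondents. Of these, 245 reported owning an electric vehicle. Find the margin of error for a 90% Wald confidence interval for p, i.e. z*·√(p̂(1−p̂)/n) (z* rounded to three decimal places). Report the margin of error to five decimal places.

Sample proportion p̂ = 245/502 = 0.48805.
Standard error of p̂: √(0.249857/502) = √0.000497723 = 0.022310.
The 90% critical value is z* = 1.645.
So ME = 0.03670.

ME = 0.03670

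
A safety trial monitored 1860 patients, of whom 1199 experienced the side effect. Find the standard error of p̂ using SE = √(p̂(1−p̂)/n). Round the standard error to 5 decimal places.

p̂ = 1199/1860 = 0.64462.
p̂(1−p̂) = 0.64462·0.35538 = 0.229085.
Dividing by n and taking the root: √0.000123164 = 0.01110.

SE = 0.01110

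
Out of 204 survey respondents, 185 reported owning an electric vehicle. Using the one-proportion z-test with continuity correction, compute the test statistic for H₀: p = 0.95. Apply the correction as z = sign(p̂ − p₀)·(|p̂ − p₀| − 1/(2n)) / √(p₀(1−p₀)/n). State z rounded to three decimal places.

p̂ = 185/204 = 0.90686. p̂ − p₀ = -0.043137.
Continuity correction 1/(2n) = 1/408 = 0.002451.
Corrected numerator: |-0.043137| − 0.002451 = 0.040686.
SE₀ = √(0.95·0.05/204) = 0.015259.
z = −0.040686/0.015259 = -2.666.

z = -2.666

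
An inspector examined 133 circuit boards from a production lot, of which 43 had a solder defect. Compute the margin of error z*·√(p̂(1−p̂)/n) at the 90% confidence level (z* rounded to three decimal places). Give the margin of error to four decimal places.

With x = 43 successes in n = 133, p̂ = 0.32331.
SE(p̂) = √(0.32331·0.67669/133) = 0.040558.
The 90% critical value is z* = 1.645.
ME = 1.645·0.040558 = 0.0667.

ME = 0.0667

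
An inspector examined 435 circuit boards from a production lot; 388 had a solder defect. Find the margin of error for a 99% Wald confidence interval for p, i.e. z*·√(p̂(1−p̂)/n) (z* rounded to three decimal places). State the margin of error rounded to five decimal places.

ME = 0.03834

The sample proportion is 388/435 = 0.89195.
Standard error of p̂: √(0.096372/435) = √0.000221545 = 0.014884.
For 99% confidence, z* = 2.576.
So ME = 0.03834.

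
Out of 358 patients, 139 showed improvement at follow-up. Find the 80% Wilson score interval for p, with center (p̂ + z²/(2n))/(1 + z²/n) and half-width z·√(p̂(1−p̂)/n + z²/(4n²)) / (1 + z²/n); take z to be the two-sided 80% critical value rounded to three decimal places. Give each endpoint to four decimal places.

p̂ = 139/358 = 0.38827; z = 1.282, so z² = 1.643524.
Denominator 1 + z²/n = 1 + 1.643524/358 = 1.004591.
Adjusted center: (0.38827 + z²/(2n))/1.004591 = 0.38878.
Radicand: p̂(1−p̂)/n + z²/(4n²) = 0.000663453 + 0.000003206 = 0.000666659.
Half-width = z·√(radicand)/denom = 1.282·0.025820/1.004591 = 0.03295.
So the interval runs from 0.3558 to 0.4217.

(0.3558, 0.4217)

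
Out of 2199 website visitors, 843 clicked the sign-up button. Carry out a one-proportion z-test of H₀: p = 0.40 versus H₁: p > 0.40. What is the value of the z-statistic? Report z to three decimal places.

z = -1.593

The sample proportion is 843/2199 = 0.38336.
Null standard error: √(0.40·0.60/2199) = √0.000109141 = 0.010447.
Test statistic: z = -0.01664/0.010447 = -1.593.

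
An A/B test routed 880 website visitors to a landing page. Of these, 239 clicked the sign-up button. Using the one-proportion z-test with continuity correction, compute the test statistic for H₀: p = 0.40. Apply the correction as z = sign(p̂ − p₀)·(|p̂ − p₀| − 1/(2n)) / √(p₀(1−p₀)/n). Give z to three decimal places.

z = -7.741

With x = 239 successes in n = 880, p̂ = 0.27159. p̂ − p₀ = -0.128409.
1/(2n) = 0.000568.
Corrected numerator: |-0.128409| − 0.000568 = 0.127841.
Under H₀, SE = √(p₀(1−p₀)/n) = √(0.40·0.60/880) = √0.000272727 = 0.016514.
z = (−)0.127841/0.016514 = -7.741.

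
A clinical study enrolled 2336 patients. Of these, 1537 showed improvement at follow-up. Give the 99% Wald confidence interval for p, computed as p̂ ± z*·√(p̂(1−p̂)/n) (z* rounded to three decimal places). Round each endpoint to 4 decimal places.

With x = 1537 successes in n = 2336, p̂ = 0.65796.
SE = √(p̂(1−p̂)/n) = √(0.225048/2336) = 0.009815.
z* = 2.576 at the 99% level.
Margin of error: 2.576 × 0.009815 = 0.02528.
So the interval runs from 0.6327 to 0.6832.

(0.6327, 0.6832)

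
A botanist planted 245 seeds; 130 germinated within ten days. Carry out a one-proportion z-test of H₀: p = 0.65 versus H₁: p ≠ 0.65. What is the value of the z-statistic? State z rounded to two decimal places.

z = -3.92

With x = 130 successes in n = 245, p̂ = 0.53061.
Null standard error: √(0.65·0.35/245) = √0.000928571 = 0.030472.
Test statistic: z = -0.11939/0.030472 = -3.92.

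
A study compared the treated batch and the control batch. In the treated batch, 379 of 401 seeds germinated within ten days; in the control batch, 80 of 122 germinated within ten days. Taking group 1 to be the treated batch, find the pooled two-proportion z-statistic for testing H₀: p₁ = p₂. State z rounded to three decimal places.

z = 8.541

Sample proportions: p̂₁ = 379/401 = 0.94514 and p̂₂ = 80/122 = 0.65574.
Pooling: p̂ = 459/523 = 0.87763.
Pooled SE = √[0.1073963·0.01069049] ≈ 0.033884.
z = 0.28940/0.033884 = 8.541.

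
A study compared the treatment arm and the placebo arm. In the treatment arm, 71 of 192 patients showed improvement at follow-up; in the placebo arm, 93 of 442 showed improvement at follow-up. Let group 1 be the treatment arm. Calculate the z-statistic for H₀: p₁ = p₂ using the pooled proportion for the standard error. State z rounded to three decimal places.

p̂₁ = 71/192 = 0.36979, p̂₂ = 93/442 = 0.21041.
Pooled p̂ = (71+93)/(192+442) = 164/634 = 0.25868.
Pooled SE = √[0.1917623·0.00747078] ≈ 0.037850.
z = (p̂₁ − p̂₂)/SE = (0.36979 − 0.21041)/0.037850 = 0.15938/0.037850 = 4.211.

z = 4.211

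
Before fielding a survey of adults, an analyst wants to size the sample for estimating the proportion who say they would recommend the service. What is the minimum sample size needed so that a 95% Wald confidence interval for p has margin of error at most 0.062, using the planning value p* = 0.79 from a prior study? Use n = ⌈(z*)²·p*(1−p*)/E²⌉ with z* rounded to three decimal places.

z* = 1.960 at the 95% level.
p*(1−p*) = 0.79·0.21 = 0.1659.
(z*)²·p*(1−p*)/E² = 3.841600·0.1659/0.003844 = 165.796.
⌈165.796⌉ = 166.

n = 166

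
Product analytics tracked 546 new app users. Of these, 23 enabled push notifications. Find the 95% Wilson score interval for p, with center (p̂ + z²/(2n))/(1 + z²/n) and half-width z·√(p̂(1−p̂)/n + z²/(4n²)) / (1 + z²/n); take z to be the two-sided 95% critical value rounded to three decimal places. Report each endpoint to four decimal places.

Here p̂ = 23/546 = 0.04212 and z = 1.960 (z² = 3.841600).
1 + z²/n = 1.007036.
Center = (0.04212 + 0.003518)/1.007036 = 0.04532.
Radicand: p̂(1−p̂)/n + z²/(4n²) = 0.000073901 + 0.000003222 = 0.000077123.
Half-width = 1.960·√0.000077123/1.007036 = 0.01709.
Interval: 0.04532 ± 0.01709 → (0.0282, 0.0624).

(0.0282, 0.0624)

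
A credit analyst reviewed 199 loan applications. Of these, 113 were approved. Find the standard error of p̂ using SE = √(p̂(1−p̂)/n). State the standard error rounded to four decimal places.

p̂ = 113/199 = 0.56784.
p̂(1−p̂) = 0.56784·0.43216 = 0.245398.
SE = √(0.245398/199) = √0.001233156 = 0.0351.

SE = 0.0351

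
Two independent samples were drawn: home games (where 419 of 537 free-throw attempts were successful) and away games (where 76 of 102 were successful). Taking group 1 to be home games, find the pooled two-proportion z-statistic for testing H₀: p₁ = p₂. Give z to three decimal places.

p̂₁ = 419/537 = 0.78026, p̂₂ = 76/102 = 0.74510.
Pooling: p̂ = 495/639 = 0.77465.
Pooled SE = √[0.1745685·0.01166612] ≈ 0.045128.
z = 0.03516/0.045128 = 0.779.

z = 0.779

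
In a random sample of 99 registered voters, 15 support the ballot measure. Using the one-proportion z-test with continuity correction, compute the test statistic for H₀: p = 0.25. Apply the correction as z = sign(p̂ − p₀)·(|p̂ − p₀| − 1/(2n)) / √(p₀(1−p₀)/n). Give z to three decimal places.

z = -2.147

p̂ = 15/99 = 0.15152. p̂ − p₀ = -0.098485.
Continuity correction 1/(2n) = 1/198 = 0.005051.
Corrected numerator: |-0.098485| − 0.005051 = 0.093434.
Null standard error: √(0.25·0.75/99) = √0.001893939 = 0.043519.
z = (−)0.093434/0.043519 = -2.147.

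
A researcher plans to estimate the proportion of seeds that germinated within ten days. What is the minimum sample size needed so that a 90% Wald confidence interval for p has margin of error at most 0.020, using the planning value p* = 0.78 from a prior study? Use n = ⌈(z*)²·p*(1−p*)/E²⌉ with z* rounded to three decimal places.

n = 1161

For 90% confidence, z* = 1.645.
p*(1−p*) = 0.1716.
Required n before rounding: 2.706025 × 0.1716 / 0.020² = 1160.885.
Rounding up, n = 1161.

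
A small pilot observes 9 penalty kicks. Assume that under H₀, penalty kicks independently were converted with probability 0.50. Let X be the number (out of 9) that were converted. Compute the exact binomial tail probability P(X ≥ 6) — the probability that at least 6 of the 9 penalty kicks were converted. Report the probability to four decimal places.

X ~ Binomial(n=9, p=0.50).
P(X ≥ 6) = C(9,6)·0.50^6·0.50^3 + C(9,7)·0.50^7·0.50^2 + C(9,8)·0.50^8·0.50^1 + C(9,9)·0.50^9·0.50^0.
= 0.164062 + 0.070312 + 0.017578 + 0.001953 = 0.2539.

P = 0.2539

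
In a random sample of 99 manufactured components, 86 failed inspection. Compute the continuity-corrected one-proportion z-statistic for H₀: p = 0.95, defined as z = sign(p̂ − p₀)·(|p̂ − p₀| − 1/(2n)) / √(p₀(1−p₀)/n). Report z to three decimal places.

z = -3.482

The sample proportion is 86/99 = 0.86869. p̂ − p₀ = -0.081313.
1/(2n) = 0.005051.
Corrected numerator: |-0.081313| − 0.005051 = 0.076262.
Null standard error: √(0.95·0.05/99) = √0.000479798 = 0.021904.
z = (−)0.076262/0.021904 = -3.482.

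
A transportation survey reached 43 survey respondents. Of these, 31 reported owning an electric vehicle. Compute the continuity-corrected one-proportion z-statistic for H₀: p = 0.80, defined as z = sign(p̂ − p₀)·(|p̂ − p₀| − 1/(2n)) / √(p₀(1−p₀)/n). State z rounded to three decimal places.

Sample proportion p̂ = 31/43 = 0.72093. p̂ − p₀ = -0.079070.
Continuity correction 1/(2n) = 1/86 = 0.011628.
Corrected numerator: |-0.079070| − 0.011628 = 0.067442.
Under H₀, SE = √(p₀(1−p₀)/n) = √(0.80·0.20/43) = √0.003720930 = 0.060999.
z = (−)0.067442/0.060999 = -1.106.

z = -1.106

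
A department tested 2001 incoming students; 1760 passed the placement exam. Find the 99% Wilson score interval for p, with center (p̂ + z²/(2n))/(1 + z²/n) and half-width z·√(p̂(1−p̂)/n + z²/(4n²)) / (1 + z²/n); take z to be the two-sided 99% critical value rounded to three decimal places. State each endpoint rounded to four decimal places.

(0.8596, 0.8971)

Here p̂ = 1760/2001 = 0.87956 and z = 2.576 (z² = 6.635776).
Denominator 1 + z²/n = 1 + 6.635776/2001 = 1.003316.
Center = (0.87956 + 0.001658)/1.003316 = 0.87831.
Radicand: p̂(1−p̂)/n + z²/(4n²) = 0.000052941 + 0.000000414 = 0.000053355.
Half-width = 2.576·√0.000053355/1.003316 = 0.01875.
Interval: 0.87831 ± 0.01875 → (0.8596, 0.8971).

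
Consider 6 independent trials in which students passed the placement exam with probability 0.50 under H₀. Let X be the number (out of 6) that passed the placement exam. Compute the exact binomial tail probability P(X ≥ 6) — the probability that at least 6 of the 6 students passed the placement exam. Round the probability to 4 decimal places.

P = 0.0156

X is binomial with n = 6 and p = 0.50.
P(X ≥ 6) = C(6,6)·0.50^6·0.50^0.
= 0.015625 = 0.0156.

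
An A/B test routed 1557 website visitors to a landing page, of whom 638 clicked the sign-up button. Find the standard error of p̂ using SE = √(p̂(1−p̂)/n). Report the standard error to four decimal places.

The sample proportion is 638/1557 = 0.40976.
p̂(1−p̂) = 0.241857.
SE = √(0.241857/1557) = √0.000155335 = 0.0125.

SE = 0.0125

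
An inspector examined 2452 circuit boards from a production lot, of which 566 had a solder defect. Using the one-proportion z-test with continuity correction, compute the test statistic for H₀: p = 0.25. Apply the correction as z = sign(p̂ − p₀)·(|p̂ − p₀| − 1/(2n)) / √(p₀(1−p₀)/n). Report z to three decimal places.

z = -2.169

Sample proportion p̂ = 566/2452 = 0.23083. p̂ − p₀ = -0.019168.
Continuity correction 1/(2n) = 1/4904 = 0.000204.
Corrected numerator: |-0.019168| − 0.000204 = 0.018964.
Under H₀, SE = √(p₀(1−p₀)/n) = √(0.25·0.75/2452) = √0.000076468 = 0.008745.
z = −0.018964/0.008745 = -2.169.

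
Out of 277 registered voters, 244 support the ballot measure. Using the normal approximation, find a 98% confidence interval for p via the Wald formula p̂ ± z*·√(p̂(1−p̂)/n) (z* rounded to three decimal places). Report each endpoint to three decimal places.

Sample proportion p̂ = 244/277 = 0.88087.
Standard error of p̂: √(0.104941/277) = √0.000378848 = 0.019464.
z* = 2.326 at the 98% level.
Margin of error: 2.326 × 0.019464 = 0.04527.
Interval: 0.88087 ± 0.04527 → (0.836, 0.926).

(0.836, 0.926)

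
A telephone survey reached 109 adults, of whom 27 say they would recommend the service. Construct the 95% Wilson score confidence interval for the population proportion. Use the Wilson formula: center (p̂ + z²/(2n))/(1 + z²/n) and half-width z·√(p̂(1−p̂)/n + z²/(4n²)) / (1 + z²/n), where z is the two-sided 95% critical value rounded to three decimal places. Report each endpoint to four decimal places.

Here p̂ = 27/109 = 0.24771 and z = 1.960 (z² = 3.841600).
1 + z²/n = 1.035244.
Center = (0.24771 + 0.017622)/1.035244 = 0.25630.
Radicand: p̂(1−p̂)/n + z²/(4n²) = 0.001709614 + 0.000080835 = 0.001790449.
Half-width = z·√(radicand)/denom = 1.960·0.042314/1.035244 = 0.08011.
CI: 0.25630 ± 0.08011 = (0.1762, 0.3364).

(0.1762, 0.3364)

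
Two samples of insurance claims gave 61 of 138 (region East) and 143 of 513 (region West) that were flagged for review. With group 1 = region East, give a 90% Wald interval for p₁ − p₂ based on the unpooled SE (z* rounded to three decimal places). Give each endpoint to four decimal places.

p̂₁ = 61/138 = 0.44203, p̂₂ = 143/513 = 0.27875; p̂₁ − p̂₂ = 0.16328.
SE = √(0.001787242 + 0.000391909) = √0.002179151 = 0.046681.
z* = 1.645 at the 90% level. Margin = 1.645·0.046681 = 0.07679.
So the interval runs from 0.0865 to 0.2401.

(0.0865, 0.2401)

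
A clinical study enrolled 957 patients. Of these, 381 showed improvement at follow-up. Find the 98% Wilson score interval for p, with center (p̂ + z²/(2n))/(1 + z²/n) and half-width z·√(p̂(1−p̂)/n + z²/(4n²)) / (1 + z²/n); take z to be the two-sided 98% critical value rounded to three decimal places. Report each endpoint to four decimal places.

Here p̂ = 381/957 = 0.39812 and z = 2.326 (z² = 5.410276).
Denominator 1 + z²/n = 1 + 5.410276/957 = 1.005653.
Center = (0.39812 + 0.002827)/1.005653 = 0.39869.
Radicand: p̂(1−p̂)/n + z²/(4n²) = 0.000250387 + 0.000001477 = 0.000251864.
Half-width = z·√(radicand)/denom = 2.326·0.015870/1.005653 = 0.03671.
So the interval runs from 0.3620 to 0.4354.

(0.3620, 0.4354)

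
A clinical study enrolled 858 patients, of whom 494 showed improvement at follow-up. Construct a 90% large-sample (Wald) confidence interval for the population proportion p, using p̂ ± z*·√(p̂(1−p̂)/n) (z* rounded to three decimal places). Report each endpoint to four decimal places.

With x = 494 successes in n = 858, p̂ = 0.57576.
SE = √(p̂(1−p̂)/n) = √(0.244261/858) = 0.016873.
The 90% critical value is z* = 1.645.
Margin = 1.645·0.016873 = 0.02776.
CI: 0.57576 ± 0.02776 = (0.5480, 0.6035).

(0.5480, 0.6035)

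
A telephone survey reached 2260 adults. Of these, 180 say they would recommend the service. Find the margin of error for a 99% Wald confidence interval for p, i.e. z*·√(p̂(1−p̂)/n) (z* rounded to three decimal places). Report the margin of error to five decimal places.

With x = 180 successes in n = 2260, p̂ = 0.07965.
SE(p̂) = √(0.07965·0.92035/2260) = 0.005695.
z* = 2.576 at the 99% level.
ME = 2.576·0.005695 = 0.01467.

ME = 0.01467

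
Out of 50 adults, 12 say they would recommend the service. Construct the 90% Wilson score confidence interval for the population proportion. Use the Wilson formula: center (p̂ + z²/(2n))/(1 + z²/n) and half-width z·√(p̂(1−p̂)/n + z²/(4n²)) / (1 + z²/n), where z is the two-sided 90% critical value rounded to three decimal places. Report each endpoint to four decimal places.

Here p̂ = 12/50 = 0.24000 and z = 1.645 (z² = 2.706025).
1 + z²/n = 1.054121.
Adjusted center: (0.24000 + z²/(2n))/1.054121 = 0.25335.
Radicand: p̂(1−p̂)/n + z²/(4n²) = 0.003648000 + 0.000270603 = 0.003918603.
Half-width = z·√(radicand)/denom = 1.645·0.062599/1.054121 = 0.09769.
So the interval runs from 0.1557 to 0.3510.

(0.1557, 0.3510)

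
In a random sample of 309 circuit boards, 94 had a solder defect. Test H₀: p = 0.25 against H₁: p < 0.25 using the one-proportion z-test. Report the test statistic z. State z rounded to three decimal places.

p̂ = 94/309 = 0.30421.
Null standard error: √(0.25·0.75/309) = √0.000606796 = 0.024633.
z = (0.30421 − 0.25)/0.024633 = 0.05421/0.024633 = 2.201.

z = 2.201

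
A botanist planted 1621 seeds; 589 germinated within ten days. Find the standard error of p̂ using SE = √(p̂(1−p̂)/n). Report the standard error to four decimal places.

SE = 0.0119

p̂ = 589/1621 = 0.36336.
p̂(1−p̂) = 0.231330.
Dividing by n and taking the root: √0.000142708 = 0.0119.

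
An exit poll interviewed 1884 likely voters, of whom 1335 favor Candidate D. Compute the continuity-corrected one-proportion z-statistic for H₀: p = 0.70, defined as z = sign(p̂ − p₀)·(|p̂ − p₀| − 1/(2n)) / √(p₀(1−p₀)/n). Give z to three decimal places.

Sample proportion p̂ = 1335/1884 = 0.70860. p̂ − p₀ = 0.008599.
1/(2n) = 0.000265.
Corrected numerator: |0.008599| − 0.000265 = 0.008334.
Null standard error: √(0.70·0.30/1884) = √0.000111465 = 0.010558.
z = (+)0.008334/0.010558 = 0.789.

z = 0.789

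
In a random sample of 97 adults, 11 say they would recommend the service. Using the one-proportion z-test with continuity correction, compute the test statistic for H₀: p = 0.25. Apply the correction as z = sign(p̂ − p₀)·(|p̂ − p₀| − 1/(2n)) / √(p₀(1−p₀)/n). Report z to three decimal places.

p̂ = 11/97 = 0.11340. p̂ − p₀ = -0.136598.
1/(2n) = 0.005155.
Corrected numerator: |-0.136598| − 0.005155 = 0.131443.
Null standard error: √(0.25·0.75/97) = √0.001932990 = 0.043966.
z = −0.131443/0.043966 = -2.990.

z = -2.990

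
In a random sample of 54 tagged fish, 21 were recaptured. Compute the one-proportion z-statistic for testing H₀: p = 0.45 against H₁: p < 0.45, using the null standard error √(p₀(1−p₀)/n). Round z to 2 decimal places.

The sample proportion is 21/54 = 0.38889.
SE₀ = √(0.45·0.55/54) = 0.067700.
z = (p̂ − p₀)/SE = (0.38889 − 0.45)/0.067700 = -0.90.

z = -0.90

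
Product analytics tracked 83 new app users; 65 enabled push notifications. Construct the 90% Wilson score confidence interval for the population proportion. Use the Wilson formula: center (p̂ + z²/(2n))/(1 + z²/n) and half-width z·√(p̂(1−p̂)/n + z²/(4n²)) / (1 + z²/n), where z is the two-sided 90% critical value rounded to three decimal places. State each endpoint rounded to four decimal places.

(0.7004, 0.8480)

Here p̂ = 65/83 = 0.78313 and z = 1.645 (z² = 2.706025).
Denominator 1 + z²/n = 1 + 2.706025/83 = 1.032603.
Adjusted center: (0.78313 + z²/(2n))/1.032603 = 0.77419.
Radicand: p̂(1−p̂)/n + z²/(4n²) = 0.002046217 + 0.000098201 = 0.002144418.
Half-width = z·√(radicand)/denom = 1.645·0.046308/1.032603 = 0.07377.
CI: 0.77419 ± 0.07377 = (0.7004, 0.8480).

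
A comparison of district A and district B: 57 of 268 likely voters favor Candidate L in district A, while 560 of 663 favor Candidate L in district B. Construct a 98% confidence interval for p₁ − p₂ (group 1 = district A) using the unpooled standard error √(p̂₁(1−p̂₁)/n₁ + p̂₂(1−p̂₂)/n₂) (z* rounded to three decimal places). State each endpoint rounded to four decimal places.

p̂₁ = 57/268 = 0.21269, p̂₂ = 560/663 = 0.84465; p̂₁ − p̂₂ = -0.63196.
Unpooled SE = √(p̂₁(1−p̂₁)/n₁ + p̂₂(1−p̂₂)/n₂) = √(0.000624817 + 0.000197918) = 0.028683.
For 98% confidence, z* = 2.326. Margin of error = 0.06672.
Interval: -0.63196 ± 0.06672 → (-0.6987, -0.5652).

(-0.6987, -0.5652)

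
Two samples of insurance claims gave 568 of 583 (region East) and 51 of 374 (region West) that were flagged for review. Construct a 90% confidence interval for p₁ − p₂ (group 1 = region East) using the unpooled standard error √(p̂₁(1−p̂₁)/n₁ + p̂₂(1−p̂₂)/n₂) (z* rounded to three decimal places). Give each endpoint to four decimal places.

(0.8068, 0.8690)

p̂₁ = 0.97427, p̂₂ = 0.13636, so the observed difference is 0.83791.
SE = √(0.000042997 + 0.000314889) = √0.000357886 = 0.018918.
For 90% confidence, z* = 1.645. Margin of error = 0.03112.
CI: 0.83791 ± 0.03112 = (0.8068, 0.8690).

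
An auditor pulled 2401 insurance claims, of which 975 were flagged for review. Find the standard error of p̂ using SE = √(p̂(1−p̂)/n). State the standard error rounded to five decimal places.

Sample proportion p̂ = 975/2401 = 0.40608.
p̂(1−p̂) = 0.241179.
SE = √(0.241179/2401) = 0.01002.

SE = 0.01002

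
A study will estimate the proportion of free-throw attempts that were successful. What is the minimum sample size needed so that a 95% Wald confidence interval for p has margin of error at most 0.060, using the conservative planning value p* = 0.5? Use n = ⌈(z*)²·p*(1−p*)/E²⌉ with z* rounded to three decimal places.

n = 267

z* = 1.960 at the 95% level.
p*(1−p*) = 0.2500.
Required n before rounding: 3.841600 × 0.2500 / 0.060² = 266.778.
Rounding up, n = 267.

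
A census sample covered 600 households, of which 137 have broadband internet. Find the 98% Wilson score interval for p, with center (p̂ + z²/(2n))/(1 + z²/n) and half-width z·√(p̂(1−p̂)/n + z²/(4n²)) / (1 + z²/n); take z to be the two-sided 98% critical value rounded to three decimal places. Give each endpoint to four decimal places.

Here p̂ = 137/600 = 0.22833 and z = 2.326 (z² = 5.410276).
1 + z²/n = 1.009017.
Center = (0.22833 + 0.004509)/1.009017 = 0.23076.
Radicand: p̂(1−p̂)/n + z²/(4n²) = 0.000293662 + 0.000003757 = 0.000297419.
Half-width = 2.326·√0.000297419/1.009017 = 0.03976.
So the interval runs from 0.1910 to 0.2705.

(0.1910, 0.2705)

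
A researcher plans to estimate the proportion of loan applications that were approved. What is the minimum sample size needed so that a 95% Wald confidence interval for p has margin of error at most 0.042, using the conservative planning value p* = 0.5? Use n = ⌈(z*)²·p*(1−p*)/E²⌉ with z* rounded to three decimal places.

The 95% critical value is z* = 1.960.
p*(1−p*) = 0.50·0.50 = 0.2500.
(z*)²·p*(1−p*)/E² = 3.841600·0.2500/0.001764 = 544.444.
⌈544.444⌉ = 545.

n = 545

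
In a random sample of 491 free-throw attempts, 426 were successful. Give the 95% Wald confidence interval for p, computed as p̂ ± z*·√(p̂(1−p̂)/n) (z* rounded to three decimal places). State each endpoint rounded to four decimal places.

Sample proportion p̂ = 426/491 = 0.86762.
SE = √(p̂(1−p̂)/n) = √(0.114858/491) = 0.015295.
z* = 1.960 at the 95% level.
Margin = 1.960·0.015295 = 0.02998.
Interval: 0.86762 ± 0.02998 → (0.8376, 0.8976).

(0.8376, 0.8976)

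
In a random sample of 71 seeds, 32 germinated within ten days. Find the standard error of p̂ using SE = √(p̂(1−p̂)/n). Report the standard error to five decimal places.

Sample proportion p̂ = 32/71 = 0.45070.
p̂(1−p̂) = 0.45070·0.54930 = 0.247570.
Dividing by n and taking the root: √0.003486901 = 0.05905.

SE = 0.05905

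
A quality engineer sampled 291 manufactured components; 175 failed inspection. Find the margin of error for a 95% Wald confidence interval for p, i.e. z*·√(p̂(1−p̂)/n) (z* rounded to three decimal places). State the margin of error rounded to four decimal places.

p̂ = 175/291 = 0.60137.
Standard error of p̂: √(0.239723/291) = √0.000823791 = 0.028702.
For 95% confidence, z* = 1.960.
ME = 1.960·0.028702 = 0.0563.

ME = 0.0563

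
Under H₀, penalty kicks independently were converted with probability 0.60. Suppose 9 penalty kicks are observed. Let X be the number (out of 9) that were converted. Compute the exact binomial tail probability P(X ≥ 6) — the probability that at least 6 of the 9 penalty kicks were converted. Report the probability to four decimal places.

X ~ Binomial(n=9, p=0.60).
P(X ≥ 6) = C(9,6)·0.60^6·0.40^3 + C(9,7)·0.60^7·0.40^2 + C(9,8)·0.60^8·0.40^1 + C(9,9)·0.60^9·0.40^0.
= 0.250823 + 0.161243 + 0.060466 + 0.010078 = 0.4826.

P = 0.4826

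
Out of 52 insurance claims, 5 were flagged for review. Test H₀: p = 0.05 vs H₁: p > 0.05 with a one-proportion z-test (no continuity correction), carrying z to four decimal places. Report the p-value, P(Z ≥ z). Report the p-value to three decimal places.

p-value = 0.063

The sample proportion is 5/52 = 0.09615.
Null standard error: √(0.05·0.95/52) = √0.000913462 = 0.030224.
z = (p̂ − p₀)/SE = (5/52 − 0.05)/0.030224 ≈ 1.5271.
From the standard normal, P(Z ≥ z) = 0.063.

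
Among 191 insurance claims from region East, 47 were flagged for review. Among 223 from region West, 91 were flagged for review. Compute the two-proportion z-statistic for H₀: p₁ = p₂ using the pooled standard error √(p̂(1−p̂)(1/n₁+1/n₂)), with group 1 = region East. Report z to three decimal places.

z = -3.486

Sample proportions: p̂₁ = 47/191 = 0.24607 and p̂₂ = 91/223 = 0.40807.
Pooled p̂ = (47+91)/(191+223) = 138/414 = 0.33333.
SE = √[p̂(1−p̂)(1/n₁+1/n₂)] = √[0.33333·0.66667·(1/191+1/223)] ≈ 0.046476.
z = -0.16200/0.046476 = -3.486.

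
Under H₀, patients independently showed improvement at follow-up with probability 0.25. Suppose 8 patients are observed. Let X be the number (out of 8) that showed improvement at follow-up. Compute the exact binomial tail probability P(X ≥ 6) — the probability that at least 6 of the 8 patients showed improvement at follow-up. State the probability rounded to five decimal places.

X is binomial with n = 8 and p = 0.25.
P(X ≥ 6) = C(8,6)·0.25^6·0.75^2 + C(8,7)·0.25^7·0.75^1 + C(8,8)·0.25^8·0.75^0.
= 0.003845 + 0.000366 + 0.000015 = 0.00423.

P = 0.00423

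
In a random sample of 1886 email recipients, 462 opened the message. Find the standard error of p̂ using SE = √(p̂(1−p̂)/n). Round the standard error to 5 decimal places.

SE = 0.00990

Sample proportion p̂ = 462/1886 = 0.24496.
p̂(1−p̂) = 0.24496·0.75504 = 0.184955.
SE = √(0.184955/1886) = √0.000098067 = 0.00990.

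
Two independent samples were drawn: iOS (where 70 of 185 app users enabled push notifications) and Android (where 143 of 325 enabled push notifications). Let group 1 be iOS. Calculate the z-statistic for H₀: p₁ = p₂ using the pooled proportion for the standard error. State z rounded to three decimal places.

Sample proportions: p̂₁ = 70/185 = 0.37838 and p̂₂ = 143/325 = 0.44000.
Pooling: p̂ = 213/510 = 0.41765.
SE = √[p̂(1−p̂)(1/n₁+1/n₂)] = √[0.41765·0.58235·(1/185+1/325)] ≈ 0.045421.
z = (p̂₁ − p̂₂)/SE = (0.37838 − 0.44000)/0.045421 = -0.06162/0.045421 = -1.357.

z = -1.357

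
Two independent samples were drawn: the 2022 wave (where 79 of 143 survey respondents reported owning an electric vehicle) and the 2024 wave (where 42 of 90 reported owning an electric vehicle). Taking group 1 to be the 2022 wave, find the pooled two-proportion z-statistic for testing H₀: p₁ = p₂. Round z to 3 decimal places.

z = 1.276

p̂₁ = 79/143 = 0.55245, p̂₂ = 42/90 = 0.46667.
Pooled p̂ = (79+42)/(143+90) = 121/233 = 0.51931.
SE = √[p̂(1−p̂)(1/n₁+1/n₂)] = √[0.51931·0.48069·(1/143+1/90)] ≈ 0.067226.
z = 0.08578/0.067226 = 1.276.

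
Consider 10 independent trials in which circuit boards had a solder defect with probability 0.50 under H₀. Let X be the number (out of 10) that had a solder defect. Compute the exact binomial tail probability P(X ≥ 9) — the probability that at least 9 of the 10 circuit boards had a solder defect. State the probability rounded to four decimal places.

X is binomial with n = 10 and p = 0.50.
P(X ≥ 9) = C(10,9)·0.50^9·0.50^1 + C(10,10)·0.50^10·0.50^0.
= 0.009766 + 0.000977 = 0.0107.

P = 0.0107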